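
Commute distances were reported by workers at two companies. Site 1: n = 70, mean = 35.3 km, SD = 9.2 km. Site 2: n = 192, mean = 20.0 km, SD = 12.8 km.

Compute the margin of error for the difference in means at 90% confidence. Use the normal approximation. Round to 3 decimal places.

SE₁ = s₁/√n₁ = 9.2/√70 = 1.0996; SE₂ = 12.8/√192 = 0.9238.
Independent samples, unequal variances: SE_diff = √(SE₁² + SE₂²) = √(1.20912016 + 0.85340644) = 1.4361.
z* = 1.645, so margin of error = 1.645 × 1.4361 = 2.3624.

2.362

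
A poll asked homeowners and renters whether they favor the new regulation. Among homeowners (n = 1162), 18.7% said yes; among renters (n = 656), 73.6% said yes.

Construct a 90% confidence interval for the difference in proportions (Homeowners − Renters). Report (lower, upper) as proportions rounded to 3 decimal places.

Each SE is √(p̂(1−p̂)/n): √(0.1870·0.8130/1162) = 0.01144 and √(0.7360·0.2640/656) = 0.01721.
SE(p̂₁ − p̂₂) = √(SE₁² + SE₂²) = √(0.0001308736 + 0.0002961841) = 0.02067, since the two samples are independent.
At 90% confidence z* = 1.645; margin = 1.645 × 0.02067 = 0.03400.
The difference is 0.1870 − 0.7360 = -0.5490, so the interval is -0.5490 ± 0.03400 = (-0.583, -0.515).

(-0.583, -0.515)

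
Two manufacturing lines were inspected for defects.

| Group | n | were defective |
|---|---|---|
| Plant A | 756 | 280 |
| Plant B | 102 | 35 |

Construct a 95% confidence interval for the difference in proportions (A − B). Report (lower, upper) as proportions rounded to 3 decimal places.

(-0.071, 0.126)

p̂₁ = 280/756 = 0.3704 and p̂₂ = 35/102 = 0.3431.
SE₁ = √(p̂₁(1−p̂₁)/n₁) = √(0.3704·0.6296/756) = 0.01756; SE₂ = √(0.3431·0.6569/102) = 0.04701.
Independent samples: SE of the difference = √(SE₁² + SE₂²) = √(0.0003083536 + 0.0022099401) = 0.05018.
z* for 95% confidence is 1.960, so the margin of error is 1.960 × 0.05018 = 0.09835.
Point estimate p̂₁ − p̂₂ = 0.3704 − 0.3431 = 0.0273.
0.0273 ± 0.09835 → (-0.071, 0.126).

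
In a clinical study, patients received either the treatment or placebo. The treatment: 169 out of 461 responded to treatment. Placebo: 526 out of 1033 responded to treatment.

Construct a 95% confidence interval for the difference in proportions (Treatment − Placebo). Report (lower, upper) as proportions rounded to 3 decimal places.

(-0.196, -0.089)

p̂₁ = 169/461 = 0.3666 and p̂₂ = 526/1033 = 0.5092.
SE₁ = √(p̂₁(1−p̂₁)/n₁) = √(0.3666·0.6334/461) = 0.02244; SE₂ = √(0.5092·0.4908/1033) = 0.01555.
Independent samples: SE of the difference = √(SE₁² + SE₂²) = √(0.0005035536 + 0.0002418025) = 0.02730.
z* for 95% confidence is 1.960, so the margin of error is 1.960 × 0.02730 = 0.05351.
Point estimate p̂₁ − p̂₂ = 0.3666 − 0.5092 = -0.1426.
-0.1426 ± 0.05351 → (-0.196, -0.089).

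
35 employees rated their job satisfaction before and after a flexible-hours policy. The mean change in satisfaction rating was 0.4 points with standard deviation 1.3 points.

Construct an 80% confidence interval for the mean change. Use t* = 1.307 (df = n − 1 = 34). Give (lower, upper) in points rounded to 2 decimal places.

This is a matched-pairs design, so SE = s_d/√n = 1.3/√35 = 0.2197.
Margin = 1.307 × 0.2197 = 0.2871; the interval is 0.4 ± 0.2871 = (0.11, 0.69).

(0.11, 0.69)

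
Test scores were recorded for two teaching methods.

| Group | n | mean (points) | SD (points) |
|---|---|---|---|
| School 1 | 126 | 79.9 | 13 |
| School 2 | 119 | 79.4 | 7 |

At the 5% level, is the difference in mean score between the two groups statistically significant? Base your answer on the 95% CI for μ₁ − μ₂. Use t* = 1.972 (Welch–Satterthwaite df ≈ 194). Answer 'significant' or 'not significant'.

Standard errors of each mean: 13/√126 = 1.1581 and 7/√119 = 0.6417.
SE(x̄₁ − x̄₂) = √(1.1581² + 0.6417²) = 1.3240 for independent samples with unequal variances.
With t* = 1.972, the margin is 1.972 × 1.3240 = 2.6109.
x̄₁ − x̄₂ = 79.9 − 79.4 = 0.5000; the interval is 0.5000 ± 2.6109 = (-2.1109, 3.1109).
The interval (-2.1109, 3.1109) contains 0, so the difference is not significant.

not significant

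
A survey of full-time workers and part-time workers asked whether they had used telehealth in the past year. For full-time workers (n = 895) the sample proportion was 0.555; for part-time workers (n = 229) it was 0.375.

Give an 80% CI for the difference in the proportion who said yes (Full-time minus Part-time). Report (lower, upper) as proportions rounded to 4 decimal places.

SE₁ = √(p̂₁(1−p̂₁)/n₁) = √(0.5550·0.4450/895) = 0.01661; SE₂ = √(0.3750·0.6250/229) = 0.03199.
Independent samples: SE of the difference = √(SE₁² + SE₂²) = √(0.0002758921 + 0.0010233601) = 0.03605.
z* for 80% confidence is 1.282, so the margin of error is 1.282 × 0.03605 = 0.04622.
Point estimate p̂₁ − p̂₂ = 0.5550 − 0.3750 = 0.1800.
0.1800 ± 0.04622 → (0.1338, 0.2262).

(0.1338, 0.2262)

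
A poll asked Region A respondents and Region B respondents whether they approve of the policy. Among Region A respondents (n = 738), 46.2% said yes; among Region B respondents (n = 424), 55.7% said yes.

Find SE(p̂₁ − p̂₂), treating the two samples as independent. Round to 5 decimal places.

SE₁ = √(p̂₁(1−p̂₁)/n₁) = √(0.4620·0.5380/738) = 0.01835; SE₂ = √(0.5570·0.4430/424) = 0.02412.
Independent samples: SE of the difference = √(SE₁² + SE₂²) = √(0.0003367225 + 0.0005817744) = 0.03031.

0.03031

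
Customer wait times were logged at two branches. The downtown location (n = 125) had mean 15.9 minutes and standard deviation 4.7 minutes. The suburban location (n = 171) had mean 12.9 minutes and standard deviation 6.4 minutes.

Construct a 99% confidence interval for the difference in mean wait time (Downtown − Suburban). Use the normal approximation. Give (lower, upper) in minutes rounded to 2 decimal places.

SE₁ = s₁/√n₁ = 4.7/√125 = 0.4204; SE₂ = 6.4/√171 = 0.4894.
Independent samples, unequal variances: SE_diff = √(SE₁² + SE₂²) = √(0.17673616 + 0.23951236) = 0.6452.
z* = 2.576, so margin of error = 2.576 × 0.6452 = 1.6620.
Difference in means = 15.9 − 12.9 = 3.0000.
3.0000 ± 1.6620 → (1.34, 4.66).

(1.34, 4.66)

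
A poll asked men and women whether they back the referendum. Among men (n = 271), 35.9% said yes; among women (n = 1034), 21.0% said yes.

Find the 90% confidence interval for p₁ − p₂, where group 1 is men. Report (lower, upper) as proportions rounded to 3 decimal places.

The two standard errors are √(0.3590×0.6410/271) = 0.02914 and √(0.2100×0.7900/1034) = 0.01267.
Because the samples are independent, SE_diff = √(0.02914² + 0.01267²) = 0.03178.
Using z* = 1.645 for 90%, ME = 1.645 × 0.03178 = 0.05228.
p̂₁ − p̂₂ = 0.1490; interval 0.1490 ± 0.05228 gives (0.097, 0.201).

(0.097, 0.201)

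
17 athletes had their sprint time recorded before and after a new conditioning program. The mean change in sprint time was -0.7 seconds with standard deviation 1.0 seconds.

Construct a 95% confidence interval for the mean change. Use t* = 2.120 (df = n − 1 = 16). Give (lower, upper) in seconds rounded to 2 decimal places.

(-1.21, -0.19)

This is a matched-pairs design, so SE = s_d/√n = 1.0/√17 = 0.2425.
Margin = 2.120 × 0.2425 = 0.5141; the interval is -0.7 ± 0.5141 = (-1.21, -0.19).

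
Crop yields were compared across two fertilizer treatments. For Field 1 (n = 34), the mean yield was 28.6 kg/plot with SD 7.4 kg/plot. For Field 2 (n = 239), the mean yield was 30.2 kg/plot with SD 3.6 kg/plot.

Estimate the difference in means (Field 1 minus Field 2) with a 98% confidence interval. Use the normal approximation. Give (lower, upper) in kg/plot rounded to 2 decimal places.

(-4.60, 1.40)

SE₁ = s₁/√n₁ = 7.4/√34 = 1.2691; SE₂ = 3.6/√239 = 0.2329.
Independent samples, unequal variances: SE_diff = √(SE₁² + SE₂²) = √(1.61061481 + 0.05424241) = 1.2903.
z* = 2.326, so margin of error = 2.326 × 1.2903 = 3.0012.
Difference in means = 28.6 − 30.2 = -1.6000.
-1.6000 ± 3.0012 → (-4.60, 1.40).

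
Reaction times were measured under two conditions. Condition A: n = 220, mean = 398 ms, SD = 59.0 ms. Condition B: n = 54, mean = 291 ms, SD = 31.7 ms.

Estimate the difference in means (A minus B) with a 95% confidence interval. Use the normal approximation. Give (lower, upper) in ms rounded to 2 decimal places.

SE₁ = s₁/√n₁ = 59.0/√220 = 3.9778; SE₂ = 31.7/√54 = 4.3138.
Independent samples, unequal variances: SE_diff = √(SE₁² + SE₂²) = √(15.82289284 + 18.60887044) = 5.8679.
z* = 1.960, so margin of error = 1.960 × 5.8679 = 11.5011.
Difference in means = 398 − 291 = 107.0000.
107.0000 ± 11.5011 → (95.50, 118.50).

(95.50, 118.50)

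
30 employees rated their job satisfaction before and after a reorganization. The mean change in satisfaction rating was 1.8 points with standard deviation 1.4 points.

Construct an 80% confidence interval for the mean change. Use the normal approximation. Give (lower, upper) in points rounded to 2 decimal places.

Paired design: SE = s_d/√n = 1.4/√30 = 0.2556.
z* = 1.282; margin of error = 1.282 × 0.2556 = 0.3277.
1.8 ± 0.3277 → (1.47, 2.13).

(1.47, 2.13)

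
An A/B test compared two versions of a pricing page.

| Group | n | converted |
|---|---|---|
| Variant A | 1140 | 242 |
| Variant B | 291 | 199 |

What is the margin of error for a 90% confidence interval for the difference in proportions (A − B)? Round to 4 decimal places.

First, p̂₁ = 242/1140 = 0.2123; p̂₂ = 199/291 = 0.6838.
The two standard errors are √(0.2123×0.7877/1140) = 0.01211 and √(0.6838×0.3162/291) = 0.02726.
Because the samples are independent, SE_diff = √(0.01211² + 0.02726²) = 0.02983.
Using z* = 1.645 for 90%, ME = 1.645 × 0.02983 = 0.04907.

0.0491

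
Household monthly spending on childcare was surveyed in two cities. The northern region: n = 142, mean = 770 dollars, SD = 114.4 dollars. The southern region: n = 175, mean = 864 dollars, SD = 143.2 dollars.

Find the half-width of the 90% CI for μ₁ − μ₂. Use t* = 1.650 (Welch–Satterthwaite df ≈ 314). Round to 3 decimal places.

Standard errors of each mean: 114.4/√142 = 9.6002 and 143.2/√175 = 10.8249.
SE(x̄₁ − x̄₂) = √(9.6002² + 10.8249²) = 14.4687 for independent samples with unequal variances.
With t* = 1.650, the margin is 1.650 × 14.4687 = 23.8734.

23.873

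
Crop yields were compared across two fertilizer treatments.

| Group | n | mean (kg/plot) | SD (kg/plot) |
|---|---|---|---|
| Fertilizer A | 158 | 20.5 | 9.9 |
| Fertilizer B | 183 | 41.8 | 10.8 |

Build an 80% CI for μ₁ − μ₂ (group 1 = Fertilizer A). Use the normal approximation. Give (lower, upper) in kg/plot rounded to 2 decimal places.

Standard errors of each mean: 9.9/√158 = 0.7876 and 10.8/√183 = 0.7984.
SE(x̄₁ − x̄₂) = √(0.7876² + 0.7984²) = 1.1215 for independent samples with unequal variances.
With z* = 1.282, the margin is 1.282 × 1.1215 = 1.4378.
x̄₁ − x̄₂ = 20.5 − 41.8 = -21.3000; the interval is -21.3000 ± 1.4378 = (-22.74, -19.86).

(-22.74, -19.86)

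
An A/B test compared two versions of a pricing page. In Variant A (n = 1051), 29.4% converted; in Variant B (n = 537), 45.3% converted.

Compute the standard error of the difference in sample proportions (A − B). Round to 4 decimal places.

0.0257

SE₁ = √(p̂₁(1−p̂₁)/n₁) = √(0.2940·0.7060/1051) = 0.01405; SE₂ = √(0.4530·0.5470/537) = 0.02148.
Independent samples: SE of the difference = √(SE₁² + SE₂²) = √(0.0001974025 + 0.0004613904) = 0.02567.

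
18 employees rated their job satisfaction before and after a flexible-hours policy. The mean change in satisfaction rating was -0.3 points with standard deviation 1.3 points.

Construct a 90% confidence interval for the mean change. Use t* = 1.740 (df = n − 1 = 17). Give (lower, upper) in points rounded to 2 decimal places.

(-0.83, 0.23)

Paired design: SE = s_d/√n = 1.3/√18 = 0.3064.
t* = 1.740; margin of error = 1.740 × 0.3064 = 0.5331.
-0.3 ± 0.5331 → (-0.83, 0.23).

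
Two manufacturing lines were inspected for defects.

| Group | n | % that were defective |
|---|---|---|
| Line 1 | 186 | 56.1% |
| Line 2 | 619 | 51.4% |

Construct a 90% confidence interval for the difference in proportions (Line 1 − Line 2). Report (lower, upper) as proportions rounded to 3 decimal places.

SE₁ = √(p̂₁(1−p̂₁)/n₁) = √(0.5610·0.4390/186) = 0.03639; SE₂ = √(0.5140·0.4860/619) = 0.02009.
Independent samples: SE of the difference = √(SE₁² + SE₂²) = √(0.0013242321 + 0.0004036081) = 0.04157.
z* for 90% confidence is 1.645, so the margin of error is 1.645 × 0.04157 = 0.06838.
Point estimate p̂₁ − p̂₂ = 0.5610 − 0.5140 = 0.0470.
0.0470 ± 0.06838 → (-0.021, 0.115).

(-0.021, 0.115)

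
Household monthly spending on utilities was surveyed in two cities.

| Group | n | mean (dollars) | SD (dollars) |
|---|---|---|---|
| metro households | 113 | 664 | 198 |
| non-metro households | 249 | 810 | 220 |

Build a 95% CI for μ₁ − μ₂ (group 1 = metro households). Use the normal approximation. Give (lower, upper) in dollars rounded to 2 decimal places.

(-191.60, -100.40)

SE₁ = s₁/√n₁ = 198/√113 = 18.6263; SE₂ = 220/√249 = 13.9419.
Independent samples, unequal variances: SE_diff = √(SE₁² + SE₂²) = √(346.93905169 + 194.37657561) = 23.2662.
z* = 1.960, so margin of error = 1.960 × 23.2662 = 45.6018.
Difference in means = 664 − 810 = -146.0000.
-146.0000 ± 45.6018 → (-191.60, -100.40).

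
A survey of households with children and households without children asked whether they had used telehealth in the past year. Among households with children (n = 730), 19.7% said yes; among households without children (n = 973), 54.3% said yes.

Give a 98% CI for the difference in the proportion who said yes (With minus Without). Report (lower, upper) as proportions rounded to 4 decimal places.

The two standard errors are √(0.1970×0.8030/730) = 0.01472 and √(0.5430×0.4570/973) = 0.01597.
Because the samples are independent, SE_diff = √(0.01472² + 0.01597²) = 0.02172.
Using z* = 2.326 for 98%, ME = 2.326 × 0.02172 = 0.05052.
p̂₁ − p̂₂ = -0.3460; interval -0.3460 ± 0.05052 gives (-0.3965, -0.2955).

(-0.3965, -0.2955)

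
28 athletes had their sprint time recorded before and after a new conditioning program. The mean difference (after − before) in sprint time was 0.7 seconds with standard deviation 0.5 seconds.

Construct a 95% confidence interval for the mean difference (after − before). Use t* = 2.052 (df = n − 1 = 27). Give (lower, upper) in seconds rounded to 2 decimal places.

This is a matched-pairs design, so SE = s_d/√n = 0.5/√28 = 0.0945.
Margin = 2.052 × 0.0945 = 0.1939; the interval is 0.7 ± 0.1939 = (0.51, 0.89).

(0.51, 0.89)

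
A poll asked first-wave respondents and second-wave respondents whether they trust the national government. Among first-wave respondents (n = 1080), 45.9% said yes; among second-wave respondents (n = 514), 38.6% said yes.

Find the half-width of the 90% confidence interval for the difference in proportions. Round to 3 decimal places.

0.043

SE₁ = √(p̂₁(1−p̂₁)/n₁) = √(0.4590·0.5410/1080) = 0.01516; SE₂ = √(0.3860·0.6140/514) = 0.02147.
Independent samples: SE of the difference = √(SE₁² + SE₂²) = √(0.0002298256 + 0.0004609609) = 0.02628.
z* for 90% confidence is 1.645, so the margin of error is 1.645 × 0.02628 = 0.04323.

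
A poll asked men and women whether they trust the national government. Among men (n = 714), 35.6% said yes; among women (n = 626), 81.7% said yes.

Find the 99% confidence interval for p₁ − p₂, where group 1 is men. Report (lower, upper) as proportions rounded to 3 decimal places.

The two standard errors are √(0.3560×0.6440/714) = 0.01792 and √(0.8170×0.1830/626) = 0.01545.
Because the samples are independent, SE_diff = √(0.01792² + 0.01545²) = 0.02366.
Using z* = 2.576 for 99%, ME = 2.576 × 0.02366 = 0.06095.
p̂₁ − p̂₂ = -0.4610; interval -0.4610 ± 0.06095 gives (-0.522, -0.400).

(-0.522, -0.400)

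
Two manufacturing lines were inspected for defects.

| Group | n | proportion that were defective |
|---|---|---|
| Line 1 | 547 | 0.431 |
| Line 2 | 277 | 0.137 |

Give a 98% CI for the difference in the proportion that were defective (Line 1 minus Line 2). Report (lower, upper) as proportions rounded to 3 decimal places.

The two standard errors are √(0.4310×0.5690/547) = 0.02117 and √(0.1370×0.8630/277) = 0.02066.
Because the samples are independent, SE_diff = √(0.02117² + 0.02066²) = 0.02958.
Using z* = 2.326 for 98%, ME = 2.326 × 0.02958 = 0.06880.
p̂₁ − p̂₂ = 0.2940; interval 0.2940 ± 0.06880 gives (0.225, 0.363).

(0.225, 0.363)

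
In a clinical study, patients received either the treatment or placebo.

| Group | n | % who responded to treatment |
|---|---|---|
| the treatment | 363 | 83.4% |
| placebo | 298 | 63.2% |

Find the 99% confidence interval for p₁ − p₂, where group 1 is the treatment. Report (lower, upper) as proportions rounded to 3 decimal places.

(0.114, 0.290)

The two standard errors are √(0.8340×0.1660/363) = 0.01953 and √(0.6320×0.3680/298) = 0.02794.
Because the samples are independent, SE_diff = √(0.01953² + 0.02794²) = 0.03409.
Using z* = 2.576 for 99%, ME = 2.576 × 0.03409 = 0.08782.
p̂₁ − p̂₂ = 0.2020; interval 0.2020 ± 0.08782 gives (0.114, 0.290).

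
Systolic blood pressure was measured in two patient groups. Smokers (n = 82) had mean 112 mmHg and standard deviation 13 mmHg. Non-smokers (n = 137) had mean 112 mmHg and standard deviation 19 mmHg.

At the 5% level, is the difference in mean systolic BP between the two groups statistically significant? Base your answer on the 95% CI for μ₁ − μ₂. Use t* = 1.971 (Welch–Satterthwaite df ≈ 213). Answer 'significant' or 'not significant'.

Per-group SEs: s₁/√n₁ = 13/√82 = 1.4356, s₂/√n₂ = 19/√137 = 1.6233.
Unpooled SE of the difference: √(2.06094736 + 2.63510289) = 2.1670.
Margin of error = t* · SE = 1.971 × 2.1670 = 4.2712.
x̄₁ − x̄₂ = 112 − 112 = 0.0000.
CI: 0.0000 ± 4.2712 = (-4.2712, 4.2712).
The interval (-4.2712, 4.2712) contains 0, so the difference is not significant.

not significant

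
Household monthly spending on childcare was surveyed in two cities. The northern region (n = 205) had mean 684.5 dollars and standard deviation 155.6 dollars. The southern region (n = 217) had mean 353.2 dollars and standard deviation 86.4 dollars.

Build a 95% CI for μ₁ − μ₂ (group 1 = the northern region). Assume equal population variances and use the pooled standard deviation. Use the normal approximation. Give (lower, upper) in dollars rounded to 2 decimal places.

(307.46, 355.14)

s_p = √[((n₁−1)s₁² + (n₂−1)s₂²)/(n₁+n₂−2)] = √[(204·155.6² + 216·86.4²)/420] = 124.8957.
SE = 124.8957·√(1/205 + 1/217) = 12.1646.
With z* = 1.960, margin = 1.960 × 12.1646 = 23.8426.
x̄₁ − x̄₂ = 684.5 − 353.2 = 331.3000; interval 331.3000 ± 23.8426 = (307.46, 355.14).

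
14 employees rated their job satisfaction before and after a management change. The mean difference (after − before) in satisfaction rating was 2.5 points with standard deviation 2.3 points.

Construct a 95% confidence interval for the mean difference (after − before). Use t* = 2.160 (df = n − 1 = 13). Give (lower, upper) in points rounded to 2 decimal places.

(1.17, 3.83)

This is a matched-pairs design, so SE = s_d/√n = 2.3/√14 = 0.6147.
Margin = 2.160 × 0.6147 = 1.3278; the interval is 2.5 ± 1.3278 = (1.17, 3.83).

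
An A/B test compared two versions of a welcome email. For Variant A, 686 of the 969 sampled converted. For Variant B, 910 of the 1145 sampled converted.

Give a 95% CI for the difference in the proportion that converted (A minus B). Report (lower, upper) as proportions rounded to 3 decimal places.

Sample proportions: 686/969 = 0.7079, 910/1145 = 0.7948.
Each SE is √(p̂(1−p̂)/n): √(0.7079·0.2921/969) = 0.01461 and √(0.7948·0.2052/1145) = 0.01193.
SE(p̂₁ − p̂₂) = √(SE₁² + SE₂²) = √(0.0002134521 + 0.0001423249) = 0.01886, since the two samples are independent.
At 95% confidence z* = 1.960; margin = 1.960 × 0.01886 = 0.03697.
The difference is 0.7079 − 0.7948 = -0.0869, so the interval is -0.0869 ± 0.03697 = (-0.124, -0.050).

(-0.124, -0.050)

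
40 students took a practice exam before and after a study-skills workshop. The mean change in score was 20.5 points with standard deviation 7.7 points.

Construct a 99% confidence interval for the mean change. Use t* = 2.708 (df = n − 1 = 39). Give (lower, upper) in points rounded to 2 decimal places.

(17.20, 23.80)

This is a matched-pairs design, so SE = s_d/√n = 7.7/√40 = 1.2175.
Margin = 2.708 × 1.2175 = 3.2970; the interval is 20.5 ± 3.2970 = (17.20, 23.80).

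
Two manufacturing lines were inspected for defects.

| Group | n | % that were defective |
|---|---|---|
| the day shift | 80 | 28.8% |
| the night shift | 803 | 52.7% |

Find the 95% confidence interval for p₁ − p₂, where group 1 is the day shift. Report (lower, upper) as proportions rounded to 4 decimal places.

(-0.3441, -0.1339)

Each SE is √(p̂(1−p̂)/n): √(0.2880·0.7120/80) = 0.05063 and √(0.5270·0.4730/803) = 0.01762.
SE(p̂₁ − p̂₂) = √(SE₁² + SE₂²) = √(0.0025633969 + 0.0003104644) = 0.05361, since the two samples are independent.
At 95% confidence z* = 1.960; margin = 1.960 × 0.05361 = 0.10508.
The difference is 0.2880 − 0.5270 = -0.2390, so the interval is -0.2390 ± 0.10508 = (-0.3441, -0.1339).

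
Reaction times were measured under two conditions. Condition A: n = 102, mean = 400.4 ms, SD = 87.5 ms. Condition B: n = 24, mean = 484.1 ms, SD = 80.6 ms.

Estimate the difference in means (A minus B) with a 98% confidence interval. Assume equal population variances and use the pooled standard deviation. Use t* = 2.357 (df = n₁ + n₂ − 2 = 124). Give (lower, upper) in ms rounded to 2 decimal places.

(-129.83, -37.57)

Pooled variance s_p² = [101·87.5² + 23·80.6²] / (102+24−2) = 7441.1091, so s_p = 86.2619.
SE_diff = s_p·√(1/n₁ + 1/n₂) = 86.2619·√(1/102 + 1/24) = 19.5703.
t* = 2.357; margin = 2.357 × 19.5703 = 46.1272.
Difference = 400.4 − 484.1 = -83.7000.
-83.7000 ± 46.1272 → (-129.83, -37.57).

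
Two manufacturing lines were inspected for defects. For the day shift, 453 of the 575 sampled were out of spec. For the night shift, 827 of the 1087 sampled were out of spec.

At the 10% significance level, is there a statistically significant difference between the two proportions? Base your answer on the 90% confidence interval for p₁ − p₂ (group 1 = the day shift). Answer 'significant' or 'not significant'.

not significant

First, p̂₁ = 453/575 = 0.7878; p̂₂ = 827/1087 = 0.7608.
The two standard errors are √(0.7878×0.2122/575) = 0.01705 and √(0.7608×0.2392/1087) = 0.01294.
Because the samples are independent, SE_diff = √(0.01705² + 0.01294²) = 0.02140.
Using z* = 1.645 for 90%, ME = 1.645 × 0.02140 = 0.03520.
p̂₁ − p̂₂ = 0.0270; interval 0.0270 ± 0.03520 gives (-0.00820, 0.06220).
The interval (-0.00820, 0.06220) contains 0, so the difference is not significant.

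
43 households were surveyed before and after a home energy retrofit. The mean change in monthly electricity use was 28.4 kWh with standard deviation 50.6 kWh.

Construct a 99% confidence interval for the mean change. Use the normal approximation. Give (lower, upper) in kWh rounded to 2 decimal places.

(8.52, 48.28)

Paired design: SE = s_d/√n = 50.6/√43 = 7.7164.
z* = 2.576; margin of error = 2.576 × 7.7164 = 19.8774.
28.4 ± 19.8774 → (8.52, 48.28).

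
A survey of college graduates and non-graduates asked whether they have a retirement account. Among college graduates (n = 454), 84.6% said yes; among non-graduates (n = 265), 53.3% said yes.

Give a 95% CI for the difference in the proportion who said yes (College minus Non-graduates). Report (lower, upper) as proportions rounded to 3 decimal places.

SE₁ = √(p̂₁(1−p̂₁)/n₁) = √(0.8460·0.1540/454) = 0.01694; SE₂ = √(0.5330·0.4670/265) = 0.03065.
Independent samples: SE of the difference = √(SE₁² + SE₂²) = √(0.0002869636 + 0.0009394225) = 0.03502.
z* for 95% confidence is 1.960, so the margin of error is 1.960 × 0.03502 = 0.06864.
Point estimate p̂₁ − p̂₂ = 0.8460 − 0.5330 = 0.3130.
0.3130 ± 0.06864 → (0.244, 0.382).

(0.244, 0.382)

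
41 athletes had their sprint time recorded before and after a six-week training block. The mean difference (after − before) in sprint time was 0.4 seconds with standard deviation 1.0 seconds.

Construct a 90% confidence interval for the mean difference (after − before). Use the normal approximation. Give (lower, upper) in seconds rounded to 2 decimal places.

This is a matched-pairs design, so SE = s_d/√n = 1.0/√41 = 0.1562.
Margin = 1.645 × 0.1562 = 0.2569; the interval is 0.4 ± 0.2569 = (0.14, 0.66).

(0.14, 0.66)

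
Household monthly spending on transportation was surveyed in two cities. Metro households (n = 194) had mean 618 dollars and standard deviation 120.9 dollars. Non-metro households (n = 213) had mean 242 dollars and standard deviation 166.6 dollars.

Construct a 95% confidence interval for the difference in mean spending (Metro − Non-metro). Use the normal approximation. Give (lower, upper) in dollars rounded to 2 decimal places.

(347.89, 404.11)

Per-group SEs: s₁/√n₁ = 120.9/√194 = 8.6801, s₂/√n₂ = 166.6/√213 = 11.4152.
Unpooled SE of the difference: √(75.34413601 + 130.30679104) = 14.3405.
Margin of error = z* · SE = 1.960 × 14.3405 = 28.1074.
x̄₁ − x̄₂ = 618 − 242 = 376.0000.
CI: 376.0000 ± 28.1074 = (347.89, 404.11).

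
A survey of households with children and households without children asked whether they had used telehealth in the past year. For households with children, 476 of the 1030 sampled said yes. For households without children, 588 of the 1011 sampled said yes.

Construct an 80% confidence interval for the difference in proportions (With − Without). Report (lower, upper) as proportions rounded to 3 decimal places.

Sample proportions: 476/1030 = 0.4621, 588/1011 = 0.5816.
Each SE is √(p̂(1−p̂)/n): √(0.4621·0.5379/1030) = 0.01553 and √(0.5816·0.4184/1011) = 0.01551.
SE(p̂₁ − p̂₂) = √(SE₁² + SE₂²) = √(0.0002411809 + 0.0002405601) = 0.02195, since the two samples are independent.
At 80% confidence z* = 1.282; margin = 1.282 × 0.02195 = 0.02814.
The difference is 0.4621 − 0.5816 = -0.1195, so the interval is -0.1195 ± 0.02814 = (-0.148, -0.091).

(-0.148, -0.091)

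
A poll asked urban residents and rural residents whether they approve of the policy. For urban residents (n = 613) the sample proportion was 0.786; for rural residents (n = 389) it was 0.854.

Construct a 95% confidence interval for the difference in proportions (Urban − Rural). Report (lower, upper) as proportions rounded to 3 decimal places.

(-0.116, -0.020)

The two standard errors are √(0.7860×0.2140/613) = 0.01656 and √(0.8540×0.1460/389) = 0.01790.
Because the samples are independent, SE_diff = √(0.01656² + 0.01790²) = 0.02439.
Using z* = 1.960 for 95%, ME = 1.960 × 0.02439 = 0.04780.
p̂₁ − p̂₂ = -0.0680; interval -0.0680 ± 0.04780 gives (-0.116, -0.020).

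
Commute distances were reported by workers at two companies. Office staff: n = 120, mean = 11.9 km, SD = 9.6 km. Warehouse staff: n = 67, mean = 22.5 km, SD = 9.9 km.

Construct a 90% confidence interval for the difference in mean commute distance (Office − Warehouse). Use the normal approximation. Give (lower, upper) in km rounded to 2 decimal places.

SE₁ = s₁/√n₁ = 9.6/√120 = 0.8764; SE₂ = 9.9/√67 = 1.2095.
Independent samples, unequal variances: SE_diff = √(SE₁² + SE₂²) = √(0.76807696 + 1.46289025) = 1.4936.
z* = 1.645, so margin of error = 1.645 × 1.4936 = 2.4570.
Difference in means = 11.9 − 22.5 = -10.6000.
-10.6000 ± 2.4570 → (-13.06, -8.14).

(-13.06, -8.14)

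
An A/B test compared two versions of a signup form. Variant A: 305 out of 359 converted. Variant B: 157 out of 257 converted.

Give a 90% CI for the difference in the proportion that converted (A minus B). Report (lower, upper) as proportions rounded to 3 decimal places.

First, p̂₁ = 305/359 = 0.8496; p̂₂ = 157/257 = 0.6109.
The two standard errors are √(0.8496×0.1504/359) = 0.01887 and √(0.6109×0.3891/257) = 0.03041.
Because the samples are independent, SE_diff = √(0.01887² + 0.03041²) = 0.03579.
Using z* = 1.645 for 90%, ME = 1.645 × 0.03579 = 0.05887.
p̂₁ − p̂₂ = 0.2387; interval 0.2387 ± 0.05887 gives (0.180, 0.298).

(0.180, 0.298)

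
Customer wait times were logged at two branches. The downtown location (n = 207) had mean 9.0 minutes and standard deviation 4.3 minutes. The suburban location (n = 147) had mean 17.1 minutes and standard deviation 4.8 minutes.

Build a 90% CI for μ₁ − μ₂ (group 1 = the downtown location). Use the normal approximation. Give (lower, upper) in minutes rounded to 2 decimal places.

(-8.92, -7.28)

Standard errors of each mean: 4.3/√207 = 0.2989 and 4.8/√147 = 0.3959.
SE(x̄₁ − x̄₂) = √(0.2989² + 0.3959²) = 0.4961 for independent samples with unequal variances.
With z* = 1.645, the margin is 1.645 × 0.4961 = 0.8161.
x̄₁ − x̄₂ = 9.0 − 17.1 = -8.1000; the interval is -8.1000 ± 0.8161 = (-8.92, -7.28).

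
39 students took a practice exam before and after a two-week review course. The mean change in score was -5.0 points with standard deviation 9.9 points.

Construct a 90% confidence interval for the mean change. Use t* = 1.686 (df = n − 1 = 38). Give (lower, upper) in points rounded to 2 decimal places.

Paired design: SE = s_d/√n = 9.9/√39 = 1.5853.
t* = 1.686; margin of error = 1.686 × 1.5853 = 2.6728.
-5.0 ± 2.6728 → (-7.67, -2.33).

(-7.67, -2.33)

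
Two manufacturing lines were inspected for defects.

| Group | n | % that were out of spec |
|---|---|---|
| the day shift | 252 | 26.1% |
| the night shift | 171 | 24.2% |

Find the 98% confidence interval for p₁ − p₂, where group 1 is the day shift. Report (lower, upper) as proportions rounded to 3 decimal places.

SE₁ = √(p̂₁(1−p̂₁)/n₁) = √(0.2610·0.7390/252) = 0.02767; SE₂ = √(0.2420·0.7580/171) = 0.03275.
Independent samples: SE of the difference = √(SE₁² + SE₂²) = √(0.0007656289 + 0.0010725625) = 0.04287.
z* for 98% confidence is 2.326, so the margin of error is 2.326 × 0.04287 = 0.09972.
Point estimate p̂₁ − p̂₂ = 0.2610 − 0.2420 = 0.0190.
0.0190 ± 0.09972 → (-0.081, 0.119).

(-0.081, 0.119)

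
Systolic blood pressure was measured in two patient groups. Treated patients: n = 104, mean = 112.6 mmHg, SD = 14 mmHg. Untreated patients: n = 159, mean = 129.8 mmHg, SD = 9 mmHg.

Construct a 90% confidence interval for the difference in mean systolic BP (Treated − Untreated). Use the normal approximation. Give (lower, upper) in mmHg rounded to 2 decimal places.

Per-group SEs: s₁/√n₁ = 14/√104 = 1.3728, s₂/√n₂ = 9/√159 = 0.7137.
Unpooled SE of the difference: √(1.88457984 + 0.50936769) = 1.5472.
Margin of error = z* · SE = 1.645 × 1.5472 = 2.5451.
x̄₁ − x̄₂ = 112.6 − 129.8 = -17.2000.
CI: -17.2000 ± 2.5451 = (-19.75, -14.65).

(-19.75, -14.65)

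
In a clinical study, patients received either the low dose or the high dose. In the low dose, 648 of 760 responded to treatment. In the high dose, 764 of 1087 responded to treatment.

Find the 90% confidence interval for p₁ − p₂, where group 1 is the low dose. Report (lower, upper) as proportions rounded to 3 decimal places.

p̂₁ = 648/760 = 0.8526 and p̂₂ = 764/1087 = 0.7029.
SE₁ = √(p̂₁(1−p̂₁)/n₁) = √(0.8526·0.1474/760) = 0.01286; SE₂ = √(0.7029·0.2971/1087) = 0.01386.
Independent samples: SE of the difference = √(SE₁² + SE₂²) = √(0.0001653796 + 0.0001920996) = 0.01891.
z* for 90% confidence is 1.645, so the margin of error is 1.645 × 0.01891 = 0.03111.
Point estimate p̂₁ − p̂₂ = 0.8526 − 0.7029 = 0.1497.
0.1497 ± 0.03111 → (0.119, 0.181).

(0.119, 0.181)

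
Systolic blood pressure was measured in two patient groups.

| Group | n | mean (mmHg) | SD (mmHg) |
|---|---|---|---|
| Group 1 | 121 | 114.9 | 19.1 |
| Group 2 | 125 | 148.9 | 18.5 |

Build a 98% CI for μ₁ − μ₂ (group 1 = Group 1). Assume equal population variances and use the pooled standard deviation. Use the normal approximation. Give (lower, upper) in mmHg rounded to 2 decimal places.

(-39.58, -28.42)

Pooled variance s_p² = [120·19.1² + 124·18.5²] / (121+125−2) = 353.3451, so s_p = 18.7975.
SE_diff = s_p·√(1/n₁ + 1/n₂) = 18.7975·√(1/121 + 1/125) = 2.3973.
z* = 2.326; margin = 2.326 × 2.3973 = 5.5761.
Difference = 114.9 − 148.9 = -34.0000.
-34.0000 ± 5.5761 → (-39.58, -28.42).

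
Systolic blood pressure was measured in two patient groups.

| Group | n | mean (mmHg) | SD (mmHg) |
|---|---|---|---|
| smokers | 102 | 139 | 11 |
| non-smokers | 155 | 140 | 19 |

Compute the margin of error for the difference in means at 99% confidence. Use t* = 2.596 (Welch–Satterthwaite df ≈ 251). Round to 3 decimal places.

Per-group SEs: s₁/√n₁ = 11/√102 = 1.0892, s₂/√n₂ = 19/√155 = 1.5261.
Unpooled SE of the difference: √(1.18635664 + 2.32898121) = 1.8749.
Margin of error = t* · SE = 2.596 × 1.8749 = 4.8672.

4.867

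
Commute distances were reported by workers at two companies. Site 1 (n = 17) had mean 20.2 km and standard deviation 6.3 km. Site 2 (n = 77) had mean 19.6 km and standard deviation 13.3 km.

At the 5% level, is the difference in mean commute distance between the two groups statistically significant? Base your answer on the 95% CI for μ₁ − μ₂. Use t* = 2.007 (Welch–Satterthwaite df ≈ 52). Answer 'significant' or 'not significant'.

not significant

Standard errors of each mean: 6.3/√17 = 1.5280 and 13.3/√77 = 1.5157.
SE(x̄₁ − x̄₂) = √(1.5280² + 1.5157²) = 2.1522 for independent samples with unequal variances.
With t* = 2.007, the margin is 2.007 × 2.1522 = 4.3195.
x̄₁ − x̄₂ = 20.2 − 19.6 = 0.6000; the interval is 0.6000 ± 4.3195 = (-3.7195, 4.9195).
The interval (-3.7195, 4.9195) contains 0, so the difference is not significant.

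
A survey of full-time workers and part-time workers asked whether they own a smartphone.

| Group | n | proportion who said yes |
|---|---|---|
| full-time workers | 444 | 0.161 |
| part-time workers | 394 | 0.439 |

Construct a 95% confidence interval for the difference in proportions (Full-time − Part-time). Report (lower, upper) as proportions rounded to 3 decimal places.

(-0.338, -0.218)

The two standard errors are √(0.1610×0.8390/444) = 0.01744 and √(0.4390×0.5610/394) = 0.02500.
Because the samples are independent, SE_diff = √(0.01744² + 0.02500²) = 0.03048.
Using z* = 1.960 for 95%, ME = 1.960 × 0.03048 = 0.05974.
p̂₁ − p̂₂ = -0.2780; interval -0.2780 ± 0.05974 gives (-0.338, -0.218).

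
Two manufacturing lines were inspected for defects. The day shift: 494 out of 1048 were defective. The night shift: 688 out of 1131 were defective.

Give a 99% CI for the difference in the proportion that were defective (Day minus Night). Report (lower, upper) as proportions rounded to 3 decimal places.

First, p̂₁ = 494/1048 = 0.4714; p̂₂ = 688/1131 = 0.6083.
The two standard errors are √(0.4714×0.5286/1048) = 0.01542 and √(0.6083×0.3917/1131) = 0.01451.
Because the samples are independent, SE_diff = √(0.01542² + 0.01451²) = 0.02117.
Using z* = 2.576 for 99%, ME = 2.576 × 0.02117 = 0.05453.
p̂₁ − p̂₂ = -0.1369; interval -0.1369 ± 0.05453 gives (-0.191, -0.082).

(-0.191, -0.082)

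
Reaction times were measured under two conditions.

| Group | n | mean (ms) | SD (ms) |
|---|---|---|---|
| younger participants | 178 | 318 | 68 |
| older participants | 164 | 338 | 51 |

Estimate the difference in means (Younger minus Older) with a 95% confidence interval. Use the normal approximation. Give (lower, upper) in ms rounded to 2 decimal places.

(-32.68, -7.32)

SE₁ = s₁/√n₁ = 68/√178 = 5.0968; SE₂ = 51/√164 = 3.9824.
Independent samples, unequal variances: SE_diff = √(SE₁² + SE₂²) = √(25.97737024 + 15.85950976) = 6.4681.
z* = 1.960, so margin of error = 1.960 × 6.4681 = 12.6775.
Difference in means = 318 − 338 = -20.0000.
-20.0000 ± 12.6775 → (-32.68, -7.32).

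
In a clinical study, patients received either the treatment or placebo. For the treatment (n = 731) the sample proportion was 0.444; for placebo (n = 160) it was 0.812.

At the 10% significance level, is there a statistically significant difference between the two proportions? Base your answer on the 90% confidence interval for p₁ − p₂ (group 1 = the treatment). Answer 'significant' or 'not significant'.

significant

Each SE is √(p̂(1−p̂)/n): √(0.4440·0.5560/731) = 0.01838 and √(0.8120·0.1880/160) = 0.03089.
SE(p̂₁ − p̂₂) = √(SE₁² + SE₂²) = √(0.0003378244 + 0.0009541921) = 0.03594, since the two samples are independent.
At 90% confidence z* = 1.645; margin = 1.645 × 0.03594 = 0.05912.
The difference is 0.4440 − 0.8120 = -0.3680, so the interval is -0.3680 ± 0.05912 = (-0.42712, -0.30888).
The interval (-0.42712, -0.30888) does not contain 0, so the difference is significant.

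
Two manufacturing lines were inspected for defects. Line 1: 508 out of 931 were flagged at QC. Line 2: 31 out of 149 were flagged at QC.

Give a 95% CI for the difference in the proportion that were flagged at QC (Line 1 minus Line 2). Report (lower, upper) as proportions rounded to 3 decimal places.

(0.265, 0.410)

First, p̂₁ = 508/931 = 0.5456; p̂₂ = 31/149 = 0.2081.
The two standard errors are √(0.5456×0.4544/931) = 0.01632 and √(0.2081×0.7919/149) = 0.03326.
Because the samples are independent, SE_diff = √(0.01632² + 0.03326²) = 0.03705.
Using z* = 1.960 for 95%, ME = 1.960 × 0.03705 = 0.07262.
p̂₁ − p̂₂ = 0.3375; interval 0.3375 ± 0.07262 gives (0.265, 0.410).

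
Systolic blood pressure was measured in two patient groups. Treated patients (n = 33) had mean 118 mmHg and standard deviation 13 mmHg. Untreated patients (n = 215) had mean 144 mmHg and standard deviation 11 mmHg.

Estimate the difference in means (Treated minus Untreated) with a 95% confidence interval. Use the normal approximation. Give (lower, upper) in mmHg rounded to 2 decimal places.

(-30.67, -21.33)

Standard errors of each mean: 13/√33 = 2.2630 and 11/√215 = 0.7502.
SE(x̄₁ − x̄₂) = √(2.2630² + 0.7502²) = 2.3841 for independent samples with unequal variances.
With z* = 1.960, the margin is 1.960 × 2.3841 = 4.6728.
x̄₁ − x̄₂ = 118 − 144 = -26.0000; the interval is -26.0000 ± 4.6728 = (-30.67, -21.33).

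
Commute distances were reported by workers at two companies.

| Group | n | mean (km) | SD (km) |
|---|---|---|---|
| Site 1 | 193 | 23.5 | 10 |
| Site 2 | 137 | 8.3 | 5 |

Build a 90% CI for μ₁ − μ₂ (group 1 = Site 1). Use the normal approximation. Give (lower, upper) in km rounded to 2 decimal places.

(13.82, 16.58)

Per-group SEs: s₁/√n₁ = 10/√193 = 0.7198, s₂/√n₂ = 5/√137 = 0.4272.
Unpooled SE of the difference: √(0.51811204 + 0.18249984) = 0.8370.
Margin of error = z* · SE = 1.645 × 0.8370 = 1.3769.
x̄₁ − x̄₂ = 23.5 − 8.3 = 15.2000.
CI: 15.2000 ± 1.3769 = (13.82, 16.58).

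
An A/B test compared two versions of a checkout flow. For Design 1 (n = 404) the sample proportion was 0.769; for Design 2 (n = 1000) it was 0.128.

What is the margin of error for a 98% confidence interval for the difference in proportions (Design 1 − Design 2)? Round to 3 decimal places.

0.055

The two standard errors are √(0.7690×0.2310/404) = 0.02097 and √(0.1280×0.8720/1000) = 0.01056.
Because the samples are independent, SE_diff = √(0.02097² + 0.01056²) = 0.02348.
Using z* = 2.326 for 98%, ME = 2.326 × 0.02348 = 0.05461.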